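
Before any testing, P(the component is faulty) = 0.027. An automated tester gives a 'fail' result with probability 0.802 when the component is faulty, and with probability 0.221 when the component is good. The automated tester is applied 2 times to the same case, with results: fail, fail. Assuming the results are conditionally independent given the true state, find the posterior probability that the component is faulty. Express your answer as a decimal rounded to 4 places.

With H the event that the component is faulty, the joint likelihood of the observed sequence is P(data|H) = 0.802·0.802 = 0.64320 and P(data|¬H) = 0.221·0.221 = 0.048841.
Bayes: P(H|data) = 0.027·0.64320 / (0.027·0.64320 + 0.973·0.048841) = 0.017367/0.064889 = 0.2676.

Posterior P(H) ≈ 0.2676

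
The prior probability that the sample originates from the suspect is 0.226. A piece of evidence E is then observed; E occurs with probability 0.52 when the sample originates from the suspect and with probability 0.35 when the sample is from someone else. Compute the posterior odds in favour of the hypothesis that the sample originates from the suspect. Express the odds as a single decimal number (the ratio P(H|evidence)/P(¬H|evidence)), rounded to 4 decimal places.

Prior odds = 0.226/(1−0.226) = 0.29199.
Likelihood ratio for E = 0.52/0.35 = 1.4857.
Posterior odds = prior odds × LR = 0.43381.

Posterior odds ≈ 0.4338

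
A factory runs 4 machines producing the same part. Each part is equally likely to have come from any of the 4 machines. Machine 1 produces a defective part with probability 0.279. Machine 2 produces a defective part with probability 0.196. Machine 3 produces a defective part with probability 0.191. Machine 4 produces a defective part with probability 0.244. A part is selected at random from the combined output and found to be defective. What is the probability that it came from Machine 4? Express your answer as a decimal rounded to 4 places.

Posterior probability ≈ 0.2681

P(defective|M1) = 0.279; P(defective|M2) = 0.196; P(defective|M3) = 0.191; P(defective|M4) = 0.244.
Prior × likelihood for each source: 0.25·0.279=0.06975, 0.25·0.196=0.04900, 0.25·0.191=0.04775, 0.25·0.244=0.06100. Summing gives P(defective) = 0.22750.
P(Machine 4 | defective) = 0.06100 / 0.22750 = 0.2681.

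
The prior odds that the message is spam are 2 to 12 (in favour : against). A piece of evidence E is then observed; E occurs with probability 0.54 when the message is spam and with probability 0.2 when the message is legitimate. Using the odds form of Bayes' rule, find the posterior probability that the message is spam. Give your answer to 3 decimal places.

Prior odds = 2/12 = 0.16667. In log-odds, ln(0.16667) = -1.7918.
Add log likelihood ratio: ln(2.7000) = 0.99325.
Posterior log-odds = -0.79851, so posterior odds = exp(-0.79851) = 0.45000. Converting, P(H|E) = 0.45000/1.4500 = 0.310.

Posterior probability ≈ 0.310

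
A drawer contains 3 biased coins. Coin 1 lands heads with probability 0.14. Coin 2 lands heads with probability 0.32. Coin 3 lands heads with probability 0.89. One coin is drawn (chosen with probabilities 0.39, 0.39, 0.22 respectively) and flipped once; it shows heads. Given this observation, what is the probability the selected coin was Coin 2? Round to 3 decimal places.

P(heads|C1) = 0.14; P(heads|C2) = 0.32; P(heads|C3) = 0.89.
Prior × likelihood for each source: 0.39·0.14=0.05460, 0.39·0.32=0.1248, 0.22·0.89=0.1958. Summing gives P(heads) = 0.37520.
P(Coin 2 | heads) = 0.1248 / 0.37520 = 0.333.

Posterior probability ≈ 0.333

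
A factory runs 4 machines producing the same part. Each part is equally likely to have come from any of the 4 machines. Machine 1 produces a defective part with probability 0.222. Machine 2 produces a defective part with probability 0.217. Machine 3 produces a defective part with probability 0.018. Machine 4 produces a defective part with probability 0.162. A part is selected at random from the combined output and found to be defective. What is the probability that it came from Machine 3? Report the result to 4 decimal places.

Posterior probability ≈ 0.0291

P(defective|M1) = 0.222; P(defective|M2) = 0.217; P(defective|M3) = 0.018; P(defective|M4) = 0.162.
Prior × likelihood for each source: 0.25·0.222=0.05550, 0.25·0.217=0.05425, 0.25·0.018=0.004500, 0.25·0.162=0.04050. Summing gives P(defective) = 0.15475.
P(Machine 3 | defective) = 0.004500 / 0.15475 = 0.0291.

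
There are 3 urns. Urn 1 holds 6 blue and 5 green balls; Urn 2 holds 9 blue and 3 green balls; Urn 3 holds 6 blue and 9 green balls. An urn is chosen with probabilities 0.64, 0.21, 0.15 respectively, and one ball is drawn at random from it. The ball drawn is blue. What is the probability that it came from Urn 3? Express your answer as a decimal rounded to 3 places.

Posterior probability ≈ 0.106

Tabulate prior·likelihood by source: [1] prior 0.64, lik 0.5455, product 0.3491; [2] prior 0.21, lik 0.75, product 0.1575; [3] prior 0.15, lik 0.4, product 0.06000.
Normalizing constant = 0.56659; the posterior for Urn 3 is its product over the sum, 0.06000/0.56659 = 0.106.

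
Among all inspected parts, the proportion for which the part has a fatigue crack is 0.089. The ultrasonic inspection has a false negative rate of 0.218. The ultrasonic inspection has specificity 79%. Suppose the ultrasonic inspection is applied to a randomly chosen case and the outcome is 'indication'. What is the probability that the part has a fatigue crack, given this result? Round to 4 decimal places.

P(H | E) ≈ 0.2668

Let H be the event that the part has a fatigue crack. P(H) = 0.089, so P(¬H) = 0.911. With E the 'indication' result, P(E|H) = 0.782 and P(E|¬H) = 0.21.
P(E) = 0.782·0.089 + 0.21·0.911 = 0.069598 + 0.19131 = 0.26091.
By Bayes' theorem, P(H|E) = 0.069598 / 0.26091 = 0.2668.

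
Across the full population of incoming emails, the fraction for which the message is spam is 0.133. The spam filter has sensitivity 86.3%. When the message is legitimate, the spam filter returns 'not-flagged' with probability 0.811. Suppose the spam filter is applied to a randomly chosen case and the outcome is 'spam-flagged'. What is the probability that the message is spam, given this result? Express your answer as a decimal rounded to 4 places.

P(H | E) ≈ 0.4119

Write H for 'the message is spam'. Prior odds H:¬H = 0.133/0.867 = 0.15340. For the 'spam-flagged' outcome, the likelihood ratio is 0.863/0.189 = 4.5661.
Posterior odds = 0.15340 × 4.5661 = 0.70046, so P(H|E) = 0.70046/(1+0.70046) = 0.4119.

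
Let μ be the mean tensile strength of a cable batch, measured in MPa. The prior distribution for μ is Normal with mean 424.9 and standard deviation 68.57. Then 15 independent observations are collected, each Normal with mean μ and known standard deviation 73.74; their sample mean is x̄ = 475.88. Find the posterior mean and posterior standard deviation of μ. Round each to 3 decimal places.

Posterior mean ≈ 472.231; posterior SD ≈ 18.346

Prior precision 1/τ₀² = 1/68.57² = 0.00021268; data precision n/σ² = 15/73.74² = 0.00275858.
Posterior precision = 0.00021268 + 0.00275858 = 0.00297126, giving posterior SD = 1/√0.00297126 = 18.346.
Posterior mean = (0.00021268·424.9 + 0.00275858·475.88) / 0.00297126 = 472.231.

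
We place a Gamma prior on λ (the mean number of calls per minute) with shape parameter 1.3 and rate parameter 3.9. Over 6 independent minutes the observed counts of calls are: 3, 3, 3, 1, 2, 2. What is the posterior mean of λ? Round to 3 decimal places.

Posterior mean ≈ 1.545

The Poisson likelihood adds the total count to the shape and the number of exposure periods to the rate. Here ∑xᵢ = 14 and n = 6, so shape 1.3→15.3 and rate 3.9→9.9.
Posterior mean = shape/rate = 15.3/9.9 = 1.545.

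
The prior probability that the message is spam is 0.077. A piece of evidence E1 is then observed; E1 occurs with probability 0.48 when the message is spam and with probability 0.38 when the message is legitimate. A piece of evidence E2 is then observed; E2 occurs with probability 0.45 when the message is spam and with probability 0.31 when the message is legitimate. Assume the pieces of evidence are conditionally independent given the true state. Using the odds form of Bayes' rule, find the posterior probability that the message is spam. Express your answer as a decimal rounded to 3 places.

Posterior probability ≈ 0.133

Prior odds = 0.077/(1−0.077) = 0.083424.
Likelihood ratio for E1 = 0.48/0.38 = 1.2632.
Likelihood ratio for E2 = 0.45/0.31 = 1.4516.
Posterior odds = prior odds × LR₁ × LR₂ = 0.15297.
Posterior probability = odds/(1+odds) = 0.15297/1.1530 = 0.133.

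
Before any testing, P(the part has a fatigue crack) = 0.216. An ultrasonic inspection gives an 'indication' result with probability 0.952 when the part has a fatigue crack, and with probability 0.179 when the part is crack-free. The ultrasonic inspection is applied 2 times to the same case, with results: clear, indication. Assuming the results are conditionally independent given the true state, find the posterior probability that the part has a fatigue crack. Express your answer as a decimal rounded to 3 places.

Posterior P(H) ≈ 0.079

With H the event that the part has a fatigue crack, the joint likelihood of the observed sequence is P(data|H) = 0.048·0.952 = 0.045696 and P(data|¬H) = 0.821·0.179 = 0.14696.
Bayes: P(H|data) = 0.216·0.045696 / (0.216·0.045696 + 0.784·0.14696) = 0.0098703/0.12509 = 0.0789.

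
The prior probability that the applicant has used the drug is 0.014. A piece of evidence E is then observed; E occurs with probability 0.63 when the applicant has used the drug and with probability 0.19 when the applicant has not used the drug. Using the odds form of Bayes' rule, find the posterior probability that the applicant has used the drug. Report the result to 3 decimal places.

Posterior probability ≈ 0.045

Prior odds = 0.014/(1−0.014) = 0.014199.
Likelihood ratio for E = 0.63/0.19 = 3.3158.
Posterior odds = prior odds × LR = 0.047080.
Posterior probability = odds/(1+odds) = 0.047080/1.0471 = 0.045.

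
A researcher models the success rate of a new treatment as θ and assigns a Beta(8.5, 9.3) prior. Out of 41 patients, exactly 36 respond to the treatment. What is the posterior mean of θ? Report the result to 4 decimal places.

Posterior mean ≈ 0.7568

The binomial likelihood is conjugate to the Beta prior: with 36 successes and 5 failures, the posterior is Beta(8.5+36, 9.3+5) = Beta(44.5, 14.3).
Posterior mean = α/(α+β) = 44.5/58.8 = 0.7568.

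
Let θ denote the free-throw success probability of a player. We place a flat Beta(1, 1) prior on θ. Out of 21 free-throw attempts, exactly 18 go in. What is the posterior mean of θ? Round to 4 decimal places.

Posterior mean ≈ 0.8261

The binomial likelihood is conjugate to the Beta prior: with 18 successes and 3 failures, the posterior is Beta(1+18, 1+3) = Beta(19, 4).
E[θ | data] = 19/(19+4) = 0.8261.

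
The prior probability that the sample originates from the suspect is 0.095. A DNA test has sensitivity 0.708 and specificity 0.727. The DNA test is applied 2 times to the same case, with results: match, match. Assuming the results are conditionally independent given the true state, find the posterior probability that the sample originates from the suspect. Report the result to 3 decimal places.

Posterior P(H) ≈ 0.414

Let H be the event that the sample originates from the suspect; start with P(H) = 0.095. P('match'|H) = 0.708, P('match'|¬H) = 0.273.
Update on result 1 ('match'): P(H) ← 0.708·0.0950 / (0.708·0.0950 + 0.273·0.9050) = 0.067260/0.31433 = 0.2140.
Update on result 2 ('match'): P(H) ← 0.708·0.2140 / (0.708·0.2140 + 0.273·0.7860) = 0.15150/0.36608 = 0.4138.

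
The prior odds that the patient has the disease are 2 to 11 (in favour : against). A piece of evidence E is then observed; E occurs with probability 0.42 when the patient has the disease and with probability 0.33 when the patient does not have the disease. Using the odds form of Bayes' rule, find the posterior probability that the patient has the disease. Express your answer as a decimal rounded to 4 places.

Prior odds = 2/11 = 0.18182. In log-odds, ln(0.18182) = -1.7047.
Add log likelihood ratio: ln(1.2727) = 0.24116.
Posterior log-odds = -1.4636, so posterior odds = exp(-1.4636) = 0.23140. Converting, P(H|E) = 0.23140/1.2314 = 0.1879.

Posterior probability ≈ 0.1879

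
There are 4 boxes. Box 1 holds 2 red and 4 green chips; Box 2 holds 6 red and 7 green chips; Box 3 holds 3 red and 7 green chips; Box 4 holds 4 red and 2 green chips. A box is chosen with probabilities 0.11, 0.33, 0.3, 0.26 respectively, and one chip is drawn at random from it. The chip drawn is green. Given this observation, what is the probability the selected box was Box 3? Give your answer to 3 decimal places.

Tabulate prior·likelihood by source: [1] prior 0.11, lik 0.6667, product 0.07333; [2] prior 0.33, lik 0.5385, product 0.1777; [3] prior 0.3, lik 0.7, product 0.2100; [4] prior 0.26, lik 0.3333, product 0.08667.
Normalizing constant = 0.54769; the posterior for Box 3 is its product over the sum, 0.2100/0.54769 = 0.383.

Posterior probability ≈ 0.383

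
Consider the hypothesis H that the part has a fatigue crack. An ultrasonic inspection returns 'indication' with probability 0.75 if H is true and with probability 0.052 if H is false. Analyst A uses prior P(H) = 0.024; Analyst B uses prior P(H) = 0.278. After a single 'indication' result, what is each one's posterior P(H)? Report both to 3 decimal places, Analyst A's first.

The likelihood ratio for an 'indication' result is 0.75/0.052 = 14.423.
Analyst A: prior odds 0.024/0.976 = 0.024590; posterior odds 0.35467; posterior probability 0.262.
Analyst B: prior odds 0.278/0.722 = 0.38504; posterior odds 5.5535; posterior probability 0.847.

Analyst A: 0.262; Analyst B: 0.847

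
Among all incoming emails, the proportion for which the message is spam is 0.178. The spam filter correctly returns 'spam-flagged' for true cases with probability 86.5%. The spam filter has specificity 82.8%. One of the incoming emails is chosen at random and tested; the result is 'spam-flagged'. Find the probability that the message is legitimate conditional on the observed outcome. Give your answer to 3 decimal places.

P(¬H | E) ≈ 0.479

Let H be the event that the message is spam. P(H) = 0.178, so P(¬H) = 0.822. With E the 'spam-flagged' result, P(E|H) = 0.865 and P(E|¬H) = 0.172.
P(E) = 0.865·0.178 + 0.172·0.822 = 0.15397 + 0.14138 = 0.29535.
By Bayes' theorem, P(H|E) = 0.15397 / 0.29535 = 0.521. Hence P(¬H|E) = 1 − 0.521 = 0.479.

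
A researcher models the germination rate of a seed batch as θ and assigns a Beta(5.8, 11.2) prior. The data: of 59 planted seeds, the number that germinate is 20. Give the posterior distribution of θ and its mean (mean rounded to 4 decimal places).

Posterior: Beta(25.8, 50.2); mean ≈ 0.3395

Observing 20 successes and 39 failures updates Beta(5.8, 11.2) by adding the success and failure counts to the two shape parameters: α = 5.8+20 = 25.8, β = 11.2+39 = 50.2.
E[θ | data] = 25.8/(25.8+50.2) = 0.3395.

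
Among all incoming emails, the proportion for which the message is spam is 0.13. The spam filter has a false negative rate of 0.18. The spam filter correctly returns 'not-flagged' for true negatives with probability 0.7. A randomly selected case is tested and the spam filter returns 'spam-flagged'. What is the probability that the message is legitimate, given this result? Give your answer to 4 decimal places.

P(¬H | E) ≈ 0.7100

Let H be the event that the message is spam. P(H) = 0.13, so P(¬H) = 0.87. With E the 'spam-flagged' result, P(E|H) = 0.82 and P(E|¬H) = 0.3.
P(E) = 0.82·0.13 + 0.3·0.87 = 0.10660 + 0.26100 = 0.36760.
By Bayes' theorem, P(H|E) = 0.10660 / 0.36760 = 0.2900. Hence P(¬H|E) = 1 − 0.2900 = 0.7100.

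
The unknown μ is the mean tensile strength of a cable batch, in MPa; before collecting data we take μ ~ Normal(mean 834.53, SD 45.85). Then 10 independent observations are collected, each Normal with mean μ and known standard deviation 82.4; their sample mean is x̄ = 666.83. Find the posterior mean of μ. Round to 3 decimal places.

Posterior mean ≈ 707.771

With known σ, the Normal prior is conjugate. Weight on the data is w = (n/σ²)/(n/σ² + 1/τ₀²) = 0.00147281/(0.00147281+0.00047569) = 0.75587.
Posterior mean = w·x̄ + (1−w)·μ₀ = 0.75587·666.83 + 0.24413·834.53 = 707.771.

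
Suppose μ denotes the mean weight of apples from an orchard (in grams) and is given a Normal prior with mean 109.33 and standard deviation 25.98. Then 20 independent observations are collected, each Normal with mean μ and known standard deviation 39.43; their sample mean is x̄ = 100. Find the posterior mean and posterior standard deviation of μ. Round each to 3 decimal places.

Prior precision 1/τ₀² = 1/25.98² = 0.00148157; data precision n/σ² = 20/39.43² = 0.0128640.
Posterior precision = 0.00148157 + 0.0128640 = 0.0143456, giving posterior SD = 1/√0.0143456 = 8.349.
Posterior mean = (0.00148157·109.33 + 0.0128640·100) / 0.0143456 = 100.964.

Posterior mean ≈ 100.964; posterior SD ≈ 8.349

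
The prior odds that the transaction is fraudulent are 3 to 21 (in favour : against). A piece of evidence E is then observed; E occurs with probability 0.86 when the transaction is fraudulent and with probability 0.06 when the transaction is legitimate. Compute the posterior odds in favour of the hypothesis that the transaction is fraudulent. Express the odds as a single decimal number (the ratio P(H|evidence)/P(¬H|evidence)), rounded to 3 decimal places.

Prior odds = 3/21 = 0.14286. In log-odds, ln(0.14286) = -1.9459.
Add log likelihood ratio: ln(14.333) = 2.6626.
Posterior log-odds = 0.71668, so posterior odds = exp(0.71668) = 2.0476.

Posterior odds ≈ 2.048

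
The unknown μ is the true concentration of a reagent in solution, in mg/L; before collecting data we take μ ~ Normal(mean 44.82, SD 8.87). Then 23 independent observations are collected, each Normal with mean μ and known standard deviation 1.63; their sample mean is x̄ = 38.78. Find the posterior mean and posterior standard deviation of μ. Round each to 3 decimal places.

Posterior mean ≈ 38.789; posterior SD ≈ 0.340

With known σ, the Normal prior is conjugate. Weight on the data is w = (n/σ²)/(n/σ² + 1/τ₀²) = 8.65671/(8.65671+0.0127102) = 0.99853.
Posterior mean = w·x̄ + (1−w)·μ₀ = 0.99853·38.78 + 0.0014661·44.82 = 38.789. Posterior variance = 1/(8.65671+0.0127102) = 0.115348, so SD = 0.340.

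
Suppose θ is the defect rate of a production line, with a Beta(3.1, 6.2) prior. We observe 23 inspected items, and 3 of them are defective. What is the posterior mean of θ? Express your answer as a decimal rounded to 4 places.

The binomial likelihood is conjugate to the Beta prior: with 3 successes and 20 failures, the posterior is Beta(3.1+3, 6.2+20) = Beta(6.1, 26.2).
Posterior mean = α/(α+β) = 6.1/32.3 = 0.1889.

Posterior mean ≈ 0.1889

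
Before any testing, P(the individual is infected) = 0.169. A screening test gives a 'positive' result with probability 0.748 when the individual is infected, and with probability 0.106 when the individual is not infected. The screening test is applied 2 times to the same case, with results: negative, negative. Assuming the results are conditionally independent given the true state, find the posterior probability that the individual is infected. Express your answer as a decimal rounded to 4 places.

Let H be the event that the individual is infected; start with P(H) = 0.169. P('positive'|H) = 0.748, P('positive'|¬H) = 0.106.
Update on result 1 ('negative'): P(H) ← 0.252·0.1690 / (0.252·0.1690 + 0.894·0.8310) = 0.042588/0.78550 = 0.0542.
Update on result 2 ('negative'): P(H) ← 0.252·0.0542 / (0.252·0.0542 + 0.894·0.9458) = 0.013663/0.85919 = 0.0159.

Posterior P(H) ≈ 0.0159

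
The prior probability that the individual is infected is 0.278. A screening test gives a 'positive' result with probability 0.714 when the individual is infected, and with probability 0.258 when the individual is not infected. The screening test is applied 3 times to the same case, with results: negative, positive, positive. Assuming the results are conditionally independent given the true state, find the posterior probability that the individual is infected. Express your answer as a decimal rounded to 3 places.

Posterior P(H) ≈ 0.532

Let H be the event that the individual is infected; start with P(H) = 0.278. P('positive'|H) = 0.714, P('positive'|¬H) = 0.258.
Update on result 1 ('negative'): P(H) ← 0.286·0.2780 / (0.286·0.2780 + 0.742·0.7220) = 0.079508/0.61523 = 0.1292.
Update on result 2 ('positive'): P(H) ← 0.714·0.1292 / (0.714·0.1292 + 0.258·0.8708) = 0.092272/0.31693 = 0.2911.
Update on result 3 ('positive'): P(H) ← 0.714·0.2911 / (0.714·0.2911 + 0.258·0.7089) = 0.20788/0.39076 = 0.5320.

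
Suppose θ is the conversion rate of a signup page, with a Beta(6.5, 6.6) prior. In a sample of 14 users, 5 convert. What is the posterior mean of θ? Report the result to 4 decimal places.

Observing 5 successes and 9 failures updates Beta(6.5, 6.6) by adding the success and failure counts to the two shape parameters: α = 6.5+5 = 11.5, β = 6.6+9 = 15.6.
E[θ | data] = 11.5/(11.5+15.6) = 0.4244.

Posterior mean ≈ 0.4244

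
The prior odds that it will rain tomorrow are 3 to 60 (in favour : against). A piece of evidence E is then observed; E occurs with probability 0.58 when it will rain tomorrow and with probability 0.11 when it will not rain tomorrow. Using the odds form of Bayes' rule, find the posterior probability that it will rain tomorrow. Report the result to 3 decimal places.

Posterior probability ≈ 0.209

Prior odds = 3/60 = 0.050000. In log-odds, ln(0.050000) = -2.9957.
Add log likelihood ratio: ln(5.2727) = 1.6625.
Posterior log-odds = -1.3332, so posterior odds = exp(-1.3332) = 0.26364. Converting, P(H|E) = 0.26364/1.2636 = 0.209.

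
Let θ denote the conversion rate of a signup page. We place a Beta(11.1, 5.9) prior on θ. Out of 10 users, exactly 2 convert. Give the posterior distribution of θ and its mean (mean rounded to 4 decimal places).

Posterior: Beta(13.1, 13.9); mean ≈ 0.4852

The binomial likelihood is conjugate to the Beta prior: with 2 successes and 8 failures, the posterior is Beta(11.1+2, 5.9+8) = Beta(13.1, 13.9).
E[θ | data] = 13.1/(13.1+13.9) = 0.4852.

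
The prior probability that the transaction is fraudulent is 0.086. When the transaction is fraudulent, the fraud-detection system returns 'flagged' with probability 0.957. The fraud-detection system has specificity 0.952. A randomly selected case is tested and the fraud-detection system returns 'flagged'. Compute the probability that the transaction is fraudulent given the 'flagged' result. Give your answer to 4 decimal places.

Let H be the event that the transaction is fraudulent. P(H) = 0.086, so P(¬H) = 0.914. With E the 'flagged' result, P(E|H) = 0.957 and P(E|¬H) = 0.048.
P(E) = 0.957·0.086 + 0.048·0.914 = 0.082302 + 0.043872 = 0.12617.
By Bayes' theorem, P(H|E) = 0.082302 / 0.12617 = 0.6523.

P(H | E) ≈ 0.6523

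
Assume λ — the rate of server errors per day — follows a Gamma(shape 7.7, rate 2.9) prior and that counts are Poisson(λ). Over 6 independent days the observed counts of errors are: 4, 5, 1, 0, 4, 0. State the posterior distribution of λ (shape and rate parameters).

The Poisson likelihood adds the total count to the shape and the number of exposure periods to the rate. Here ∑xᵢ = 14 and n = 6, so shape 7.7→21.7 and rate 2.9→8.9.

Posterior: Gamma(shape=21.7, rate=8.9)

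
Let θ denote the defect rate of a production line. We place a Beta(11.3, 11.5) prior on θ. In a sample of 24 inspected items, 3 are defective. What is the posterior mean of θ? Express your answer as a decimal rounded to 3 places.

The binomial likelihood is conjugate to the Beta prior: with 3 successes and 21 failures, the posterior is Beta(11.3+3, 11.5+21) = Beta(14.3, 32.5).
Posterior mean = α/(α+β) = 14.3/46.8 = 0.306.

Posterior mean ≈ 0.306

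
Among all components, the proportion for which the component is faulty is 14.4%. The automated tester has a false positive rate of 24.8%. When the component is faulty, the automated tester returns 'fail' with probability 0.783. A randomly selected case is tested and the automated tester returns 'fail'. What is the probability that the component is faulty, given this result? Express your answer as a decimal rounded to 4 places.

P(H | E) ≈ 0.3469

Let H be the event that the component is faulty. P(H) = 0.144, so P(¬H) = 0.856. With E the 'fail' result, P(E|H) = 0.783 and P(E|¬H) = 0.248.
P(E) = 0.783·0.144 + 0.248·0.856 = 0.11275 + 0.21229 = 0.32504.
By Bayes' theorem, P(H|E) = 0.11275 / 0.32504 = 0.3469.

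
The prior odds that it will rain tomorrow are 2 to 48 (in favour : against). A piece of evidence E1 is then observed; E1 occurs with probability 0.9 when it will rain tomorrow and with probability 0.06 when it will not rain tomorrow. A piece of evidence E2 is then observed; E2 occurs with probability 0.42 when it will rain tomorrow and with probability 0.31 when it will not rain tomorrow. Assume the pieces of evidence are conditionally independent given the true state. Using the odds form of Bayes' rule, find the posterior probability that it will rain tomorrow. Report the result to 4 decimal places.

Posterior probability ≈ 0.4585

Prior odds = 2/48 = 0.041667.
Likelihood ratio for E1 = 0.9/0.06 = 15.000.
Likelihood ratio for E2 = 0.42/0.31 = 1.3548.
Posterior odds = prior odds × LR₁ × LR₂ = 0.84677.
Posterior probability = odds/(1+odds) = 0.84677/1.8468 = 0.4585.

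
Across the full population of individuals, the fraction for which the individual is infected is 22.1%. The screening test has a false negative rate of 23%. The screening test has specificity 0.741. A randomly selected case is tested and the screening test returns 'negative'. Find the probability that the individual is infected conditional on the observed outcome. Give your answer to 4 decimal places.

Write H for 'the individual is infected'. Prior odds H:¬H = 0.221/0.779 = 0.28370. For the 'negative' outcome, the likelihood ratio is 0.23/0.741 = 0.31039.
Posterior odds = 0.28370 × 0.31039 = 0.088057, so P(H|E) = 0.088057/(1+0.088057) = 0.0809.

P(H | E) ≈ 0.0809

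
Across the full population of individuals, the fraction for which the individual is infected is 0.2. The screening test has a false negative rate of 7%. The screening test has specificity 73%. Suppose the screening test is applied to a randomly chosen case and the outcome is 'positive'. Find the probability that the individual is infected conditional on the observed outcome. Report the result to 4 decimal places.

P(H | E) ≈ 0.4627

Write H for 'the individual is infected'. Prior odds H:¬H = 0.2/0.8 = 0.25000. For the 'positive' outcome, the likelihood ratio is 0.93/0.27 = 3.4444.
Posterior odds = 0.25000 × 3.4444 = 0.86111, so P(H|E) = 0.86111/(1+0.86111) = 0.4627.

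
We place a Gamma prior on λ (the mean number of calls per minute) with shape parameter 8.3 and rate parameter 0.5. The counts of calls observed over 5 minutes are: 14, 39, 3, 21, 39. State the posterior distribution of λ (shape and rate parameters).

The Poisson likelihood adds the total count to the shape and the number of exposure periods to the rate. Here ∑xᵢ = 116 and n = 5, so shape 8.3→124.3 and rate 0.5→5.5.

Posterior: Gamma(shape=124.3, rate=5.5)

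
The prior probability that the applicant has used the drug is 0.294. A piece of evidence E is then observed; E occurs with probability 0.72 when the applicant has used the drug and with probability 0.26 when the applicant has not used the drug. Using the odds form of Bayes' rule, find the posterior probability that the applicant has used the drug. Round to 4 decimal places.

Posterior probability ≈ 0.5356

Prior odds = 0.294/(1−0.294) = 0.41643. In log-odds, ln(0.41643) = -0.87604.
Add log likelihood ratio: ln(2.7692) = 1.0186.
Posterior log-odds = 0.14253, so posterior odds = exp(0.14253) = 1.1532. Converting, P(H|E) = 1.1532/2.1532 = 0.5356.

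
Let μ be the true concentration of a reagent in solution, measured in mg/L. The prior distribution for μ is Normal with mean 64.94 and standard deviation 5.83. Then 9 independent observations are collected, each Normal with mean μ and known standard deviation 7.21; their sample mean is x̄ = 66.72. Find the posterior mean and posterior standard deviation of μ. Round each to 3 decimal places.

Prior precision 1/τ₀² = 1/5.83² = 0.0294214; data precision n/σ² = 9/7.21² = 0.173130.
Posterior precision = 0.0294214 + 0.173130 = 0.202551, giving posterior SD = 1/√0.202551 = 2.222.
Posterior mean = (0.0294214·64.94 + 0.173130·66.72) / 0.202551 = 66.461.

Posterior mean ≈ 66.461; posterior SD ≈ 2.222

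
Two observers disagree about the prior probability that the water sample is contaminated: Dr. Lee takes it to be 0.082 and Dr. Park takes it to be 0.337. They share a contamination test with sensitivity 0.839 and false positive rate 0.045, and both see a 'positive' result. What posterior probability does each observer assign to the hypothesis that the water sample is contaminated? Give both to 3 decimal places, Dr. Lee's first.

Dr. Lee: 0.625; Dr. Park: 0.905

P('+'|H) = 0.839, P('+'|¬H) = 0.045.
Dr. Lee: numerator 0.839·0.082 = 0.068798; evidence = 0.068798+0.045·0.918 = 0.11011; posterior = 0.625.
Dr. Park: numerator 0.839·0.337 = 0.28274; evidence = 0.28274+0.045·0.663 = 0.31258; posterior = 0.905.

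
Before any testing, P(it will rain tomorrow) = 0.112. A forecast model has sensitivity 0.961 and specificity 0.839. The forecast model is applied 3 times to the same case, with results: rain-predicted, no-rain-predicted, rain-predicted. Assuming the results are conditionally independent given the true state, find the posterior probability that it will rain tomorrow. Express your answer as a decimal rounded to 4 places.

With H the event that it will rain tomorrow, the joint likelihood of the observed sequence is P(data|H) = 0.961·0.039·0.961 = 0.036017 and P(data|¬H) = 0.161·0.839·0.161 = 0.021748.
Bayes: P(H|data) = 0.112·0.036017 / (0.112·0.036017 + 0.888·0.021748) = 0.0040339/0.023346 = 0.1728.

Posterior P(H) ≈ 0.1728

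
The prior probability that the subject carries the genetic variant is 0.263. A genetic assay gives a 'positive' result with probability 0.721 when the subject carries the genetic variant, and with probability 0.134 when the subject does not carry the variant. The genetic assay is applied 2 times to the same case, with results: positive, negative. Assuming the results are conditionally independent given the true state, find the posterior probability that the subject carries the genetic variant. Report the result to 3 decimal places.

Posterior P(H) ≈ 0.382

With H the event that the subject carries the genetic variant, the joint likelihood of the observed sequence is P(data|H) = 0.721·0.279 = 0.20116 and P(data|¬H) = 0.134·0.866 = 0.11604.
Bayes: P(H|data) = 0.263·0.20116 / (0.263·0.20116 + 0.737·0.11604) = 0.052905/0.13843 = 0.3822.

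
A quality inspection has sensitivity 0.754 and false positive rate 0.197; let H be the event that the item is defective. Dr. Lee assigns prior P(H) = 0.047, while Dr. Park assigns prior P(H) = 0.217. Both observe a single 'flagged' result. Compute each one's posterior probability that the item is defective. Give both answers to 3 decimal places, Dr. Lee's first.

The likelihood ratio for a 'flagged' result is 0.754/0.197 = 3.8274.
Dr. Lee: prior odds 0.047/0.953 = 0.049318; posterior odds 0.18876; posterior probability 0.159.
Dr. Park: prior odds 0.217/0.783 = 0.27714; posterior odds 1.0607; posterior probability 0.515.

Dr. Lee: 0.159; Dr. Park: 0.515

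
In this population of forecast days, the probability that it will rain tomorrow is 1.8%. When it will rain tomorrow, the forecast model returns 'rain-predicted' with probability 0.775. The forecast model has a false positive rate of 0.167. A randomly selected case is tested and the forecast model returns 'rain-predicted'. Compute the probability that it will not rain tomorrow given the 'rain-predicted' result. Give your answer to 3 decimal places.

P(¬H | E) ≈ 0.922

Write H for 'it will rain tomorrow'. Prior odds H:¬H = 0.018/0.982 = 0.018330. For the 'rain-predicted' outcome, the likelihood ratio is 0.775/0.167 = 4.6407.
Posterior odds = 0.018330 × 4.6407 = 0.085064, so P(H|E) = 0.085064/(1+0.085064) = 0.078. Then P(¬H|E) = 1 − 0.078 = 0.922.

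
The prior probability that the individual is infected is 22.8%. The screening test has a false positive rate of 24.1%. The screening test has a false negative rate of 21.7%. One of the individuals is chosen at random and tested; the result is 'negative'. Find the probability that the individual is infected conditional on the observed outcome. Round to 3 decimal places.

Let H be the event that the individual is infected. P(H) = 0.228, so P(¬H) = 0.772. With E the 'negative' result, P(E|H) = 0.217 and P(E|¬H) = 0.759.
P(E) = 0.217·0.228 + 0.759·0.772 = 0.049476 + 0.58595 = 0.63542.
By Bayes' theorem, P(H|E) = 0.049476 / 0.63542 = 0.078.

P(H | E) ≈ 0.078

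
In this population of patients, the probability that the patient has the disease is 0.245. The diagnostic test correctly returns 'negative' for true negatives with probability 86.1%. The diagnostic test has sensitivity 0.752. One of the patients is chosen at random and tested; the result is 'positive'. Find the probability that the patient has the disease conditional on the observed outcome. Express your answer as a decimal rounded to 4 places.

P(H | E) ≈ 0.6371

Let H be the event that the patient has the disease. P(H) = 0.245, so P(¬H) = 0.755. With E the 'positive' result, P(E|H) = 0.752 and P(E|¬H) = 0.139.
P(E) = 0.752·0.245 + 0.139·0.755 = 0.18424 + 0.10495 = 0.28919.
By Bayes' theorem, P(H|E) = 0.18424 / 0.28919 = 0.6371.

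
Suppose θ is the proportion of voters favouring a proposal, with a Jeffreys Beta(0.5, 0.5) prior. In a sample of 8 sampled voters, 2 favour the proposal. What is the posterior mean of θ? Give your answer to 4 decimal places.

Posterior mean ≈ 0.2778

The binomial likelihood is conjugate to the Beta prior: with 2 successes and 6 failures, the posterior is Beta(0.5+2, 0.5+6) = Beta(2.5, 6.5).
Posterior mean = α/(α+β) = 2.5/9 = 0.2778.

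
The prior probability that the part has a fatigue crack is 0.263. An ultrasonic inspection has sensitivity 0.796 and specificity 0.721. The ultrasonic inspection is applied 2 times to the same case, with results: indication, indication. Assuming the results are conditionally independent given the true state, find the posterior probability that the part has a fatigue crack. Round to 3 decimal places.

Posterior P(H) ≈ 0.744

With H the event that the part has a fatigue crack, the joint likelihood of the observed sequence is P(data|H) = 0.796·0.796 = 0.63362 and P(data|¬H) = 0.279·0.279 = 0.077841.
Bayes: P(H|data) = 0.263·0.63362 / (0.263·0.63362 + 0.737·0.077841) = 0.16664/0.22401 = 0.7439.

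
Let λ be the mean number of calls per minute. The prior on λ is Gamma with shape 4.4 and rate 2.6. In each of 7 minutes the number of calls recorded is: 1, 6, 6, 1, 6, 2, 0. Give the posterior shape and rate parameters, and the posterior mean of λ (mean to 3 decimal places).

Posterior: Gamma(shape=26.4, rate=9.6); mean ≈ 2.750

The Poisson likelihood adds the total count to the shape and the number of exposure periods to the rate. Here ∑xᵢ = 22 and n = 7, so shape 4.4→26.4 and rate 2.6→9.6.
E[λ | data] = 26.4/9.6 = 2.750.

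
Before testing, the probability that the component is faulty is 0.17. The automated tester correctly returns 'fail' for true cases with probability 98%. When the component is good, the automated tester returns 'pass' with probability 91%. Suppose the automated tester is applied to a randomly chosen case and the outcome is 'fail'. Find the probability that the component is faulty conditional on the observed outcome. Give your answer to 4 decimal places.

Write H for 'the component is faulty'. Prior odds H:¬H = 0.17/0.83 = 0.20482. For the 'fail' outcome, the likelihood ratio is 0.98/0.09 = 10.889.
Posterior odds = 0.20482 × 10.889 = 2.2303, so P(H|E) = 2.2303/(1+2.2303) = 0.6904.

P(H | E) ≈ 0.6904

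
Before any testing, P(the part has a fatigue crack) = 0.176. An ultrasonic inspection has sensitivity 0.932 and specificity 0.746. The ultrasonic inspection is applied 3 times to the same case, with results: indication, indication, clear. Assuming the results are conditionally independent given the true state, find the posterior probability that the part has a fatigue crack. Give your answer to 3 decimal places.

With H the event that the part has a fatigue crack, the joint likelihood of the observed sequence is P(data|H) = 0.932·0.932·0.068 = 0.059066 and P(data|¬H) = 0.254·0.254·0.746 = 0.048129.
Bayes: P(H|data) = 0.176·0.059066 / (0.176·0.059066 + 0.824·0.048129) = 0.010396/0.050054 = 0.2077.

Posterior P(H) ≈ 0.208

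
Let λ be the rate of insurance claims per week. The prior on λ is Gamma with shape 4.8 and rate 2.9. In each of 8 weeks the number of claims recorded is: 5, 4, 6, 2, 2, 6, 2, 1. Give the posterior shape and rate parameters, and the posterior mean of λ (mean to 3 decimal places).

Total count ∑xᵢ = 28 over n = 8 weeks.
Gamma is conjugate to the Poisson likelihood: posterior is Gamma(shape = 4.8+28 = 32.8, rate = 2.9+8 = 10.9).
Posterior mean = shape/rate = 32.8/10.9 = 3.009.

Posterior: Gamma(shape=32.8, rate=10.9); mean ≈ 3.009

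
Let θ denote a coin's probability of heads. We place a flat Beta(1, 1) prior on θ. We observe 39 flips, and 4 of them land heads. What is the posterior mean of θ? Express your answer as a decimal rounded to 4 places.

The binomial likelihood is conjugate to the Beta prior: with 4 successes and 35 failures, the posterior is Beta(1+4, 1+35) = Beta(5, 36).
E[θ | data] = 5/(5+36) = 0.1220.

Posterior mean ≈ 0.1220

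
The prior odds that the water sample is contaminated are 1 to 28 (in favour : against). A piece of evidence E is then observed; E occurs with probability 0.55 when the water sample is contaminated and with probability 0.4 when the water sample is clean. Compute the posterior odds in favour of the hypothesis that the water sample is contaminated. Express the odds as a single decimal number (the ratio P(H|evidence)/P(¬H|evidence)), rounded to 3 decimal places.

Prior odds = 1/28 = 0.035714. In log-odds, ln(0.035714) = -3.3322.
Add log likelihood ratio: ln(1.3750) = 0.31845.
Posterior log-odds = -3.0138, so posterior odds = exp(-3.0138) = 0.049107.

Posterior odds ≈ 0.049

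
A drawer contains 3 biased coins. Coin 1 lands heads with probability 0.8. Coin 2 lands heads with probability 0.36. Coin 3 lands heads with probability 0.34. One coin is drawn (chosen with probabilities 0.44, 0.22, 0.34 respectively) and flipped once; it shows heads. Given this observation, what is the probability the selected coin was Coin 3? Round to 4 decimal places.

Tabulate prior·likelihood by source: [1] prior 0.44, lik 0.8, product 0.3520; [2] prior 0.22, lik 0.36, product 0.07920; [3] prior 0.34, lik 0.34, product 0.1156.
Normalizing constant = 0.54680; the posterior for Coin 3 is its product over the sum, 0.1156/0.54680 = 0.2114.

Posterior probability ≈ 0.2114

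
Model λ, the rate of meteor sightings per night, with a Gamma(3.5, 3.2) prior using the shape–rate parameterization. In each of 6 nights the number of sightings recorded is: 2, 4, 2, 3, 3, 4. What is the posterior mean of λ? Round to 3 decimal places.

Posterior mean ≈ 2.337

Total count ∑xᵢ = 18 over n = 6 nights.
Gamma is conjugate to the Poisson likelihood: posterior is Gamma(shape = 3.5+18 = 21.5, rate = 3.2+6 = 9.2).
Posterior mean = shape/rate = 21.5/9.2 = 2.337.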